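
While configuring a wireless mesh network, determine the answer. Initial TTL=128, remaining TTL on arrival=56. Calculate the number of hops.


Given: initial TTL = 128, received TTL = 56
Hops = initial TTL - received TTL
Hops = 128 - 56 = 72

72


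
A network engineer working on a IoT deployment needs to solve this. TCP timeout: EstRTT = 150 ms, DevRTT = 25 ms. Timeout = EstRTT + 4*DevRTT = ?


Given: EstRTT = 150 ms, DevRTT = 25 ms
Timeout = EstRTT + 4 * DevRTT
4 * DevRTT = 4 * 25 = 100
Timeout = 150 + 100 = 250 ms

250


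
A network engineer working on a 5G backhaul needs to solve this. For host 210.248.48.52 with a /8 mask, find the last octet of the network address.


Given: IP = 210.248.48.52, prefix = /8
Subnet mask = 255.0.0.0
Last octet of IP: 52
Last octet of mask: 0
Network last octet = 52 AND 0 = 0

0


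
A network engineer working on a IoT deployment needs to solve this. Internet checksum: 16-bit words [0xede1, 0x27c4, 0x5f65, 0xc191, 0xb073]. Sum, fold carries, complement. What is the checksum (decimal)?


Given words: [0xede1, 0x27c4, 0x5f65, 0xc191, 0xb073]
Step 1: Sum all words
Raw sum = 60897 + 10180 + 24421 + 49553 + 45171 = 190222
Step 2: Fold carry: (59150 + 2) = 59152
One's complement = ~59152 & 0xFFFF = 6383

6383


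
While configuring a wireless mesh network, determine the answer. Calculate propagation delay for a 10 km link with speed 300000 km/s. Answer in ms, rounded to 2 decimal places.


Given: distance = 10 km, speed = 300000 km/s
Delay = distance / speed = 10 / 300000 seconds
Delay in ms = 10 * 1000 / 300000
Delay = 0.0333 ms
Rounded to 2 dp = 0.03 ms

0.03


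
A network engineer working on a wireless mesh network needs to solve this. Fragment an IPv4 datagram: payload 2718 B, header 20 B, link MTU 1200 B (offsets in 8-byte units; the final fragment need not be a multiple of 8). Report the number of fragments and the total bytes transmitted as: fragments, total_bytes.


Max data per non-final fragment = floor((MTU - header)/8)*8 = floor((1200 - 20)/8)*8 = floor(1180/8)*8 = 1176 B
Final fragment needs no 8-byte alignment: it can carry up to MTU - header = 1180 B
Non-final fragments needed = ceil((payload - 1180) / 1176) = ceil(1538/1176) = ceil(1.3078) = 2
Number of fragments = 2 + 1 = 3
Fragment sizes (data): 2 * 1176 B + 366 B (last, 366 <= 1180 OK)
Total bytes sent = payload + n_frags * header = 2718 + 3*20 = 2718 + 60 = 2778 B

3, 2778


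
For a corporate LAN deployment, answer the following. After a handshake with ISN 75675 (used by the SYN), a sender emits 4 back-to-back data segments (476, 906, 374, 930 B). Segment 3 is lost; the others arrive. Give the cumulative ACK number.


SYN uses sequence number 75675; first data byte = ISN + 1 = 75676.
Segment 1: SEQ = 75676, len = 476 B, covers [75676, 76151]
Segment 2: SEQ = 76152, len = 906 B, covers [76152, 77057]
Segment 3: SEQ = 77058, len = 374 B, covers [77058, 77431] [LOST]
Segment 4: SEQ = 77432, len = 930 B, covers [77432, 78361]
In-order data received: bytes [75676, 77057] (segments 1..2).
Segment 3 missing -> gap begins at byte 77058; later segments buffered out of order.
Cumulative ACK = next expected in-order byte = 75676 + 476 + 906 = 77058

77058


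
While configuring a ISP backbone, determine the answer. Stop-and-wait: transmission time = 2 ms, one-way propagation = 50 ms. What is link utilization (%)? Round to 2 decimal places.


Given: Ttrans = 2 ms, Tprop = 50 ms
RTT = 2 * Tprop = 2 * 50 = 100 ms
U = Ttrans / (Ttrans + RTT)
U = 2 / (2 + 100)
U = 2 / 102 = 0.019608
U% = 1.96%

1.96


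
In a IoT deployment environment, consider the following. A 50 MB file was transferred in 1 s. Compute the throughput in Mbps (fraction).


Given: file = 50 MB, time = 1 s
File in Mb = 50 * 8 = 400 Mb
Throughput = 400 / 1 Mbps
Throughput = 400 Mbps

400


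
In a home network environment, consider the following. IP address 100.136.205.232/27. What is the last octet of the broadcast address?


Given: IP = 100.136.205.232, prefix = /27
Host bits = 32 - 27 = 5
Network last octet = 232 AND mask = 224
Host part size = 2^5 - 1 = 31
Broadcast last octet = 224 OR 31 = 255

255


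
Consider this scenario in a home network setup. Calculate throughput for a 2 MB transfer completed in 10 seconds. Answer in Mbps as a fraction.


Given: file = 2 MB, time = 10 s
File in Mb = 2 * 8 = 16 Mb
Throughput = 16 / 10 Mbps
Throughput = 8/5 Mbps

8/5


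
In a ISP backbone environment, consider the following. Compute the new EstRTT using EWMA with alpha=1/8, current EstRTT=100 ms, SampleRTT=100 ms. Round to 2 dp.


Given: EstRTT = 100 ms, SampleRTT = 100 ms, alpha = 1/8
New EstRTT = (1 - alpha) * EstRTT + alpha * SampleRTT
(7/8) * 100 = 87.5
(1/8) * 100 = 12.5
New EstRTT = 87.5 + 12.5 = 100 ms -> 100.00 ms (2 dp)

100.00


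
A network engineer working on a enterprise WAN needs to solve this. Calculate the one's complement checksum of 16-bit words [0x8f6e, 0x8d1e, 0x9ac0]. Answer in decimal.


Given words: [0x8f6e, 0x8d1e, 0x9ac0]
Step 1: Sum all words
Raw sum = 36718 + 36126 + 39616 = 112460
Step 2: Fold carry: (46924 + 1) = 46925
One's complement = ~46925 & 0xFFFF = 18610

18610


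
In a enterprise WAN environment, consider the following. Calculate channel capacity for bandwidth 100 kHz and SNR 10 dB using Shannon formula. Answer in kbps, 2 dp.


Given: B = 100 kHz, SNR = 10 dB
SNR linear = 10^(10/10) = 10
1 + SNR = 11
log2(11) = 3.4594316186
C = 100 * 1000 * 3.4594316186 = 345943.1619 bps
C = 345.943162 kbps -> 345.94 kbps (2 dp)

345.94


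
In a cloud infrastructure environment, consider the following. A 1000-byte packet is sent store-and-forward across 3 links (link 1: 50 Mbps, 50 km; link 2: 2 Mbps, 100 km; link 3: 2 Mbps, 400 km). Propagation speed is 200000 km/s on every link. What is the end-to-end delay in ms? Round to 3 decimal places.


Packet = 1000 bytes = 8000 bits. Store-and-forward: sum (t_trans + t_prop) per link.
Link 1: t_trans = 8000/(50*10^6) s = 0.1600 ms; t_prop = 50/200000 s = 0.2500 ms; subtotal = 0.4100 ms
Link 2: t_trans = 8000/(2*10^6) s = 4.0000 ms; t_prop = 100/200000 s = 0.5000 ms; subtotal = 4.5000 ms
Link 3: t_trans = 8000/(2*10^6) s = 4.0000 ms; t_prop = 400/200000 s = 2.0000 ms; subtotal = 6.0000 ms
End-to-end = 0.4100 + 4.5000 + 6.0000 = 10.9100 ms -> 10.910 ms (3 dp)

10.910


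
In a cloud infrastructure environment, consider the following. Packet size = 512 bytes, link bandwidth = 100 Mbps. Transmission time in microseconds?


Given: packet = 512 bytes, bandwidth = 100 Mbps
Packet in bits = 512 * 8 = 4096 bits
Bandwidth = 100 * 10^6 = 100000000 bps
Time = 4096 / 100000000 seconds
Time in us = 4096 * 10^6 / 100000000 = 40.96

40.96


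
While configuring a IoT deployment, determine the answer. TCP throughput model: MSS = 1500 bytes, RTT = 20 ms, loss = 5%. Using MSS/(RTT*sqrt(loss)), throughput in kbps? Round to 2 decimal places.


Given: MSS = 1500 bytes, RTT = 20 ms, loss = 5%
RTT in seconds = 20 / 1000 = 0.02
Loss rate = 5% = 0.05
sqrt(loss) = sqrt(0.05) = 0.223606797750
Throughput (bytes/s) = 1500 / (0.02 * 0.223606797750) = 335410.1966
Throughput (kbps) = 335410.1966 * 8 / 1000 = 2683.281573 -> 2683.28 kbps (2 dp)

2683.28


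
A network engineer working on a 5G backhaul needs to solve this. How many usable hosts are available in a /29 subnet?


Given: subnet mask /29
Host bits = 32 - 29 = 3
Total addresses = 2^3 = 8
Usable hosts = 8 - 2 (network + broadcast) = 6

6


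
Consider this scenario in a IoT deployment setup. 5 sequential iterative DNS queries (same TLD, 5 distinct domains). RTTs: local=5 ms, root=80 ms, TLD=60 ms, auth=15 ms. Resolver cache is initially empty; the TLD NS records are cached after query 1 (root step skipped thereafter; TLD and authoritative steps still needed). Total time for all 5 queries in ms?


Lookup 1 (cold cache): local + root + TLD + auth = 5 + 80 + 60 + 15 = 160 ms
Lookups 2..5 (TLD NS cached -> skip root; new domain -> still ask TLD and auth): local + TLD + auth = 5 + 60 + 15 = 80 ms each
Remaining 4 lookups: 4 * 80 = 320 ms
Total = 160 + 320 = 480 ms

480


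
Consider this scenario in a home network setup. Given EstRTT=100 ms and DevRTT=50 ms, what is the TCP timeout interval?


Given: EstRTT = 100 ms, DevRTT = 50 ms
Timeout = EstRTT + 4 * DevRTT
4 * DevRTT = 4 * 50 = 200
Timeout = 100 + 200 = 300 ms

300


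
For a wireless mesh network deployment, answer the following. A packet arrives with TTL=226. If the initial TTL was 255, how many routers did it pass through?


Given: initial TTL = 255, received TTL = 226
Hops = initial TTL - received TTL
Hops = 255 - 226 = 29

29


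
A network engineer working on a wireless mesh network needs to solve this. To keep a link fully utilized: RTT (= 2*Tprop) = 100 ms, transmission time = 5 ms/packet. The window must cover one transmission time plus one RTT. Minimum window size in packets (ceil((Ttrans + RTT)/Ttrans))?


Given: Ttrans = 5 ms, RTT = 100 ms (= 2 * Tprop, Tprop = 50 ms)
Time until first ACK returns = Ttrans + RTT = 5 + 100 = 105 ms
Need W * Ttrans >= Ttrans + RTT  ->  W >= (Ttrans + RTT) / Ttrans
(Ttrans + RTT) / Ttrans = 105 / 5 = 21
W_min = ceil(21) = 21

21


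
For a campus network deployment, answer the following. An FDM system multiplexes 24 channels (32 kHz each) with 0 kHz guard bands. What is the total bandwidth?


Given: 24 channels, 32 kHz each, guard = 0 kHz
Channel bandwidth = 24 * 32 = 768 kHz
Guard bands = 23 gaps * 0 kHz = 0 kHz
Total = 768 + 0 = 768 kHz

768


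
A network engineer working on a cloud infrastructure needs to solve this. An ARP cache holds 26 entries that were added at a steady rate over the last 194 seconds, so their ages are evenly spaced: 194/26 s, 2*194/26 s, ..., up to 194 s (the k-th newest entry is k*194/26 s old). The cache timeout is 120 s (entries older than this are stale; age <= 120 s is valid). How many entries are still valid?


Ages are k * 194/26 s for k = 1..26 (spacing = 7.4615 s).
Entry k is valid iff k * 194/26 <= 120 iff k <= 26 * 120 / 194 = 16.0825
n_valid = floor(16.0825) = 16
(n_stale = 26 - 16 = 10)

16


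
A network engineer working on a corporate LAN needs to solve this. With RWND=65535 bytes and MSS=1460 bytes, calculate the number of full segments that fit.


Given: RWND = 65535 bytes, MSS = 1460 bytes
Full segments = floor(RWND / MSS)
Full segments = floor(65535 / 1460)
Full segments = floor(44.887) = 44

44


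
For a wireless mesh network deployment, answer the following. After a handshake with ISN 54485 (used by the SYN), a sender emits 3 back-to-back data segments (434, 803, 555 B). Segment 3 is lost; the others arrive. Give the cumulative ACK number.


SYN uses sequence number 54485; first data byte = ISN + 1 = 54486.
Segment 1: SEQ = 54486, len = 434 B, covers [54486, 54919]
Segment 2: SEQ = 54920, len = 803 B, covers [54920, 55722]
Segment 3: SEQ = 55723, len = 555 B, covers [55723, 56277] [LOST]
In-order data received: bytes [54486, 55722] (segments 1..2).
Segment 3 missing -> gap begins at byte 55723.
Cumulative ACK = next expected in-order byte = 54486 + 434 + 803 = 55723

55723


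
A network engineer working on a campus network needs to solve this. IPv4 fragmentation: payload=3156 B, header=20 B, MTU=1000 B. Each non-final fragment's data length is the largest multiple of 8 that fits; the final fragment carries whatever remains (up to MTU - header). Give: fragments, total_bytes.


Max data per non-final fragment = floor((MTU - header)/8)*8 = floor((1000 - 20)/8)*8 = floor(980/8)*8 = 976 B
Final fragment needs no 8-byte alignment: it can carry up to MTU - header = 980 B
Non-final fragments needed = ceil((payload - 980) / 976) = ceil(2176/976) = ceil(2.2295) = 3
Number of fragments = 3 + 1 = 4
Fragment sizes (data): 3 * 976 B + 228 B (last, 228 <= 980 OK)
Total bytes sent = payload + n_frags * header = 3156 + 4*20 = 3156 + 80 = 3236 B

4, 3236


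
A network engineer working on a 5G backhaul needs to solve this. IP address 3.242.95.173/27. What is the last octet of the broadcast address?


Given: IP = 3.242.95.173, prefix = /27
Host bits = 32 - 27 = 5
Network last octet = 173 AND mask = 160
Host part size = 2^5 - 1 = 31
Broadcast last octet = 160 OR 31 = 191

191


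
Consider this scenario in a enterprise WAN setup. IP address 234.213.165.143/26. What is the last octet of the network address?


Given: IP = 234.213.165.143, prefix = /26
Subnet mask = 255.255.255.192
Last octet of IP: 143
Last octet of mask: 192
Network last octet = 143 AND 192 = 128

128


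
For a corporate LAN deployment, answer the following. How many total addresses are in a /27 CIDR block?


Given: CIDR prefix /27
Host bits = 32 - 27 = 5
Total addresses = 2^5 = 32

32


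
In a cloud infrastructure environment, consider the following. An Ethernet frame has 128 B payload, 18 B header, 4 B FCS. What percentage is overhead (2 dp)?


Given: payload = 128 B, header = 18 B, trailer = 4 B
Overhead bytes = header + trailer = 18 + 4 = 22
Total frame = payload + overhead = 128 + 22 = 150
Overhead % = 22 / 150 * 100 = 14.6667% -> 14.67% (2 dp)

14.67


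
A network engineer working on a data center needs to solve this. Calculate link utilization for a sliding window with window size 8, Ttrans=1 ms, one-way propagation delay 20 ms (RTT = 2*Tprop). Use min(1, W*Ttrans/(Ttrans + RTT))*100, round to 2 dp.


Given: W = 8, Ttrans = 1 ms, RTT = 40 ms (= 2 * Tprop, Tprop = 20 ms)
Cycle time = Ttrans + RTT = 1 + 40 = 41 ms (first packet sent until its ACK returns)
W * Ttrans = 8 * 1 = 8 ms of sending per cycle
W * Ttrans / (Ttrans + RTT) = 8 / 41 = 0.195122
U = min(1, 0.195122) = 0.195122
U% = 19.51%

19.51


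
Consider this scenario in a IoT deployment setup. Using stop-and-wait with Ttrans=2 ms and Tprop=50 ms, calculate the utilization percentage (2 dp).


Given: Ttrans = 2 ms, Tprop = 50 ms
RTT = 2 * Tprop = 2 * 50 = 100 ms
U = Ttrans / (Ttrans + RTT)
U = 2 / (2 + 100)
U = 2 / 102 = 0.019608
U% = 1.96%

1.96


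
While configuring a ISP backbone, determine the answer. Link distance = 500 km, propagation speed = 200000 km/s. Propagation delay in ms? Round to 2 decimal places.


Given: distance = 500 km, speed = 200000 km/s
Delay = distance / speed = 500 / 200000 seconds
Delay in ms = 500 * 1000 / 200000
Delay = 2.5000 ms
Rounded to 2 dp = 2.50 ms

2.50


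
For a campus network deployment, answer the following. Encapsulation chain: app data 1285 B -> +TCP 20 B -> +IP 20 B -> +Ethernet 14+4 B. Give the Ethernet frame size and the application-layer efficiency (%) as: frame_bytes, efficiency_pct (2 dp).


TCP segment = 1285 + 20 = 1305 B
IP packet = 1305 + 20 = 1325 B
Ethernet frame = 1325 + 14 + 4 = 1343 B
Efficiency = app / frame = 1285 / 1343 = 0.956813 = 95.6813% -> 95.68% (2 dp)

1343, 95.68


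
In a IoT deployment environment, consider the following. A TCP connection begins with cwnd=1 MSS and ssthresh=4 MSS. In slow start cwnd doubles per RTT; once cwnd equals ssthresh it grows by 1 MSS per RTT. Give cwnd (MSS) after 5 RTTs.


RTT 0: cwnd = 1 MSS (initial)
RTT 1: cwnd = 2 MSS (slow start, doubled)
RTT 2: cwnd = 4 MSS (slow start, doubled)
RTT 3: cwnd = 5 MSS (congestion avoidance, +1)
RTT 4: cwnd = 6 MSS (congestion avoidance, +1)
RTT 5: cwnd = 7 MSS (congestion avoidance, +1)

7


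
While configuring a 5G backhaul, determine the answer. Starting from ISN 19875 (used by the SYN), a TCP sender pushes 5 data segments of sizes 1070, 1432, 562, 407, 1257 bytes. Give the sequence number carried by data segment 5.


The SYN occupies sequence number ISN = 19875, so the first data byte is ISN + 1 = 19876.
SEQ of data segment i = (ISN + 1) + sum of payload sizes of segments 1..i-1.
Segment 1: SEQ = 19876, payload = 1070 bytes
Segment 2: SEQ = 20946, payload = 1432 bytes
Segment 3: SEQ = 22378, payload = 562 bytes
Segment 4: SEQ = 22940, payload = 407 bytes
Segment 5: SEQ = 23347, payload = 1257 bytes
SEQ of segment 5 = 19876 + 1070 + 1432 + 562 + 407 = 23347

23347


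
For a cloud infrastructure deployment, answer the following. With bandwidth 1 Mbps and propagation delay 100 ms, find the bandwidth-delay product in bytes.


Given: bandwidth = 1 Mbps, delay = 100 ms
BDP in bits = 1 * 10^6 * 100 / 1000
BDP in bits = 100000
BDP in bytes = 100000 / 8 = 12500

12500


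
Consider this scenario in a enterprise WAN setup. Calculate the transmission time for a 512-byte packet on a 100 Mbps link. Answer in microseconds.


Given: packet = 512 bytes, bandwidth = 100 Mbps
Packet in bits = 512 * 8 = 4096 bits
Bandwidth = 100 * 10^6 = 100000000 bps
Time = 4096 / 100000000 seconds
Time in us = 4096 * 10^6 / 100000000 = 40.96

40.96


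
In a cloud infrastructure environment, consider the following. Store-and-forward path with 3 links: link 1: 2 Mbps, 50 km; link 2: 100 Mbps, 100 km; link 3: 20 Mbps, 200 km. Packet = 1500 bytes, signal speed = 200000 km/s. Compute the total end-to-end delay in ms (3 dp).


Packet = 1500 bytes = 12000 bits. Store-and-forward: sum (t_trans + t_prop) per link.
Link 1: t_trans = 12000/(2*10^6) s = 6.0000 ms; t_prop = 50/200000 s = 0.2500 ms; subtotal = 6.2500 ms
Link 2: t_trans = 12000/(100*10^6) s = 0.1200 ms; t_prop = 100/200000 s = 0.5000 ms; subtotal = 0.6200 ms
Link 3: t_trans = 12000/(20*10^6) s = 0.6000 ms; t_prop = 200/200000 s = 1.0000 ms; subtotal = 1.6000 ms
End-to-end = 6.2500 + 0.6200 + 1.6000 = 8.4700 ms -> 8.470 ms (3 dp)

8.470


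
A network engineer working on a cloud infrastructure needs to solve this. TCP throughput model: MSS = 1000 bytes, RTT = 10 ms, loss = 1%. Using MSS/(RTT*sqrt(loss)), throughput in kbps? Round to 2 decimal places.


Given: MSS = 1000 bytes, RTT = 10 ms, loss = 1%
RTT in seconds = 10 / 1000 = 0.01
Loss rate = 1% = 0.01
sqrt(loss) = sqrt(0.01) = 0.1
Throughput (bytes/s) = 1000 / (0.01 * 0.1) = 1000000.0000
Throughput (kbps) = 1000000.0000 * 8 / 1000 = 8000.000000 -> 8000.00 kbps (2 dp)

8000.00


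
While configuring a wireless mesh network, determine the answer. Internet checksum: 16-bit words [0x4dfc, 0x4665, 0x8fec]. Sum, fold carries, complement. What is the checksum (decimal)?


Given words: [0x4dfc, 0x4665, 0x8fec]
Step 1: Sum all words
Raw sum = 19964 + 18021 + 36844 = 74829
Step 2: Fold carry: (9293 + 1) = 9294
One's complement = ~9294 & 0xFFFF = 56241

56241


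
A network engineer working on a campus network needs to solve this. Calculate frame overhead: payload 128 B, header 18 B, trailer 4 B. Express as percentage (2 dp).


Given: payload = 128 B, header = 18 B, trailer = 4 B
Overhead bytes = header + trailer = 18 + 4 = 22
Total frame = payload + overhead = 128 + 22 = 150
Overhead % = 22 / 150 * 100 = 14.6667% -> 14.67% (2 dp)

14.67


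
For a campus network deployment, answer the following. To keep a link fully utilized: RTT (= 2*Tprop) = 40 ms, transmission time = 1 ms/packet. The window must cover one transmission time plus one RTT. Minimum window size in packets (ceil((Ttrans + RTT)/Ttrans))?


Given: Ttrans = 1 ms, RTT = 40 ms (= 2 * Tprop, Tprop = 20 ms)
Time until first ACK returns = Ttrans + RTT = 1 + 40 = 41 ms
Need W * Ttrans >= Ttrans + RTT  ->  W >= (Ttrans + RTT) / Ttrans
(Ttrans + RTT) / Ttrans = 41 / 1 = 41
W_min = ceil(41) = 41

41


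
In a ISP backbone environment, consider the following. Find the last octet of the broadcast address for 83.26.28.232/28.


Given: IP = 83.26.28.232, prefix = /28
Host bits = 32 - 28 = 4
Network last octet = 232 AND mask = 224
Host part size = 2^4 - 1 = 15
Broadcast last octet = 224 OR 15 = 239

239


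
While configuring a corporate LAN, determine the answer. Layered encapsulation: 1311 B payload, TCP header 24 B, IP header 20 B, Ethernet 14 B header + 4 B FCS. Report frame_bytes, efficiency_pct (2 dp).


TCP segment = 1311 + 24 = 1335 B
IP packet = 1335 + 20 = 1355 B
Ethernet frame = 1355 + 14 + 4 = 1373 B
Efficiency = app / frame = 1311 / 1373 = 0.954843 = 95.4843% -> 95.48% (2 dp)

1373, 95.48


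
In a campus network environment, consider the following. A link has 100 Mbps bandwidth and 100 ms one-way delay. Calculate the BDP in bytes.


Given: bandwidth = 100 Mbps, delay = 100 ms
BDP in bits = 100 * 10^6 * 100 / 1000
BDP in bits = 10000000
BDP in bytes = 10000000 / 8 = 1250000

1250000


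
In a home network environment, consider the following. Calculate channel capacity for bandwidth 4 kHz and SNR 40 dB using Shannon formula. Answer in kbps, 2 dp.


Given: B = 4 kHz, SNR = 40 dB
SNR linear = 10^(40/10) = 10000
1 + SNR = 10001
log2(10001) = 13.2878566418
C = 4 * 1000 * 13.2878566418 = 53151.4266 bps
C = 53.151427 kbps -> 53.15 kbps (2 dp)

53.15


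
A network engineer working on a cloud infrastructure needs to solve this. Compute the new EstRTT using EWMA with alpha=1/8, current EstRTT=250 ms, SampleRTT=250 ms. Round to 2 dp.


Given: EstRTT = 250 ms, SampleRTT = 250 ms, alpha = 1/8
New EstRTT = (1 - alpha) * EstRTT + alpha * SampleRTT
(7/8) * 250 = 218.75
(1/8) * 250 = 31.25
New EstRTT = 218.75 + 31.25 = 250 ms -> 250.00 ms (2 dp)

250.00


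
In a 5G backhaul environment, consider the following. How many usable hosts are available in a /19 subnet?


Given: subnet mask /19
Host bits = 32 - 19 = 13
Total addresses = 2^13 = 8192
Usable hosts = 8192 - 2 (network + broadcast) = 8190

8190


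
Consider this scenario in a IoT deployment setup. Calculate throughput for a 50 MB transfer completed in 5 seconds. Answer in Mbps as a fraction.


Given: file = 50 MB, time = 5 s
File in Mb = 50 * 8 = 400 Mb
Throughput = 400 / 5 Mbps
Throughput = 80 Mbps

80


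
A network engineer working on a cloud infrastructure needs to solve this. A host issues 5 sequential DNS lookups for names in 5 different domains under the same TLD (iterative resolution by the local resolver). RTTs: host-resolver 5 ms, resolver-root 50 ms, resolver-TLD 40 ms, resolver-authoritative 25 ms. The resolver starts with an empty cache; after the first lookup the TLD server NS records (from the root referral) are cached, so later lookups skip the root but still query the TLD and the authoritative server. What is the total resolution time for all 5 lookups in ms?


Lookup 1 (cold cache): local + root + TLD + auth = 5 + 50 + 40 + 25 = 120 ms
Lookups 2..5 (TLD NS cached -> skip root; new domain -> still ask TLD and auth): local + TLD + auth = 5 + 40 + 25 = 70 ms each
Remaining 4 lookups: 4 * 70 = 280 ms
Total = 120 + 280 = 400 ms

400


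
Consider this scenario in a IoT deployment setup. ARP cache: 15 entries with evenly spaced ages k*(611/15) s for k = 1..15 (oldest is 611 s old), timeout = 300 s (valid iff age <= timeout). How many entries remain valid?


Ages are k * 611/15 s for k = 1..15 (spacing = 40.7333 s).
Entry k is valid iff k * 611/15 <= 300 iff k <= 15 * 300 / 611 = 7.3650
n_valid = floor(7.3650) = 7
(n_stale = 15 - 7 = 8)

7


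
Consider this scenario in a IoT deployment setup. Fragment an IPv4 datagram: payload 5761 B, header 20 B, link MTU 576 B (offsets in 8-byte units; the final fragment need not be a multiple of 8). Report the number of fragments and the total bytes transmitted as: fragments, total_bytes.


Max data per non-final fragment = floor((MTU - header)/8)*8 = floor((576 - 20)/8)*8 = floor(556/8)*8 = 552 B
Final fragment needs no 8-byte alignment: it can carry up to MTU - header = 556 B
Non-final fragments needed = ceil((payload - 556) / 552) = ceil(5205/552) = ceil(9.4293) = 10
Number of fragments = 10 + 1 = 11
Fragment sizes (data): 10 * 552 B + 241 B (last, 241 <= 556 OK)
Total bytes sent = payload + n_frags * header = 5761 + 11*20 = 5761 + 220 = 5981 B

11, 5981


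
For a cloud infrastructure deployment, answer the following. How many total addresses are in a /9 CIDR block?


Given: CIDR prefix /9
Host bits = 32 - 9 = 23
Total addresses = 2^23 = 8388608

8388608


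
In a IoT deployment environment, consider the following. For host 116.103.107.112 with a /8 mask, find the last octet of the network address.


Given: IP = 116.103.107.112, prefix = /8
Subnet mask = 255.0.0.0
Last octet of IP: 112
Last octet of mask: 0
Network last octet = 112 AND 0 = 0

0


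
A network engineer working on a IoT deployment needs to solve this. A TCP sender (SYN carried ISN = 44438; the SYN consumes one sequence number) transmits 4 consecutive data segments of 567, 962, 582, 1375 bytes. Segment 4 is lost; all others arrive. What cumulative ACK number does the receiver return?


SYN uses sequence number 44438; first data byte = ISN + 1 = 44439.
Segment 1: SEQ = 44439, len = 567 B, covers [44439, 45005]
Segment 2: SEQ = 45006, len = 962 B, covers [45006, 45967]
Segment 3: SEQ = 45968, len = 582 B, covers [45968, 46549]
Segment 4: SEQ = 46550, len = 1375 B, covers [46550, 47924] [LOST]
In-order data received: bytes [44439, 46549] (segments 1..3).
Segment 4 missing -> gap begins at byte 46550.
Cumulative ACK = next expected in-order byte = 44439 + 567 + 962 + 582 = 46550

46550


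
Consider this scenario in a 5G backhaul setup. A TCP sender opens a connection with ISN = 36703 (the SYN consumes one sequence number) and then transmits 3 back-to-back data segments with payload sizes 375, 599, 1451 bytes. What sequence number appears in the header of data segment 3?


The SYN occupies sequence number ISN = 36703, so the first data byte is ISN + 1 = 36704.
SEQ of data segment i = (ISN + 1) + sum of payload sizes of segments 1..i-1.
Segment 1: SEQ = 36704, payload = 375 bytes
Segment 2: SEQ = 37079, payload = 599 bytes
Segment 3: SEQ = 37678, payload = 1451 bytes
SEQ of segment 3 = 36704 + 375 + 599 = 37678

37678


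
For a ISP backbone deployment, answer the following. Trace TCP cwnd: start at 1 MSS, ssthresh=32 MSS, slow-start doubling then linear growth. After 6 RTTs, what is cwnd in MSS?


RTT 0: cwnd = 1 MSS (initial)
RTT 1: cwnd = 2 MSS (slow start, doubled)
RTT 2: cwnd = 4 MSS (slow start, doubled)
RTT 3: cwnd = 8 MSS (slow start, doubled)
RTT 4: cwnd = 16 MSS (slow start, doubled)
RTT 5: cwnd = 32 MSS (slow start, doubled)
RTT 6: cwnd = 33 MSS (congestion avoidance, +1)

33


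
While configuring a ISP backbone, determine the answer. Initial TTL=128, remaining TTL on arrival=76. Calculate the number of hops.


Given: initial TTL = 128, received TTL = 76
Hops = initial TTL - received TTL
Hops = 128 - 76 = 52

52


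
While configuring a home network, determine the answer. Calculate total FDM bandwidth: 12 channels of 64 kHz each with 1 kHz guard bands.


Given: 12 channels, 64 kHz each, guard = 1 kHz
Channel bandwidth = 12 * 64 = 768 kHz
Guard bands = 11 gaps * 1 kHz = 11 kHz
Total = 768 + 11 = 779 kHz

779


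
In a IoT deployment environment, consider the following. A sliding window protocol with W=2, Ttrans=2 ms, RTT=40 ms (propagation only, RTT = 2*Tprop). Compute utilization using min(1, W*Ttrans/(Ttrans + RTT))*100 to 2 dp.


Given: W = 2, Ttrans = 2 ms, RTT = 40 ms (= 2 * Tprop, Tprop = 20 ms)
Cycle time = Ttrans + RTT = 2 + 40 = 42 ms (first packet sent until its ACK returns)
W * Ttrans = 2 * 2 = 4 ms of sending per cycle
W * Ttrans / (Ttrans + RTT) = 4 / 42 = 0.095238
U = min(1, 0.095238) = 0.095238
U% = 9.52%

9.52


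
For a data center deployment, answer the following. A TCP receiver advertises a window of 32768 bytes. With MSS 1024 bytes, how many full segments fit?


Given: RWND = 32768 bytes, MSS = 1024 bytes
Full segments = floor(RWND / MSS)
Full segments = floor(32768 / 1024)
Full segments = floor(32.0) = 32

32


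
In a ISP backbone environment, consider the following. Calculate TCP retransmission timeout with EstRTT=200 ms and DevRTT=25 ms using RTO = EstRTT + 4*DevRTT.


Given: EstRTT = 200 ms, DevRTT = 25 ms
Timeout = EstRTT + 4 * DevRTT
4 * DevRTT = 4 * 25 = 100
Timeout = 200 + 100 = 300 ms

300


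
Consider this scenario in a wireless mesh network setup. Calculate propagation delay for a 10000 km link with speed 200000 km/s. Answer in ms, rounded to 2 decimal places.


Given: distance = 10000 km, speed = 200000 km/s
Delay = distance / speed = 10000 / 200000 seconds
Delay in ms = 10000 * 1000 / 200000
Delay = 50.0000 ms
Rounded to 2 dp = 50.00 ms

50.00


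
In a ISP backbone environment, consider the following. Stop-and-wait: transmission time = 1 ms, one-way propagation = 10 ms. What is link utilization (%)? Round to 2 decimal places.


Given: Ttrans = 1 ms, Tprop = 10 ms
RTT = 2 * Tprop = 2 * 10 = 20 ms
U = Ttrans / (Ttrans + RTT)
U = 1 / (1 + 20)
U = 1 / 21 = 0.047619
U% = 4.76%

4.76


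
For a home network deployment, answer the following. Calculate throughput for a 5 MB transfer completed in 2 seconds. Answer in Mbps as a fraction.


Given: file = 5 MB, time = 2 s
File in Mb = 5 * 8 = 40 Mb
Throughput = 40 / 2 Mbps
Throughput = 20 Mbps

20


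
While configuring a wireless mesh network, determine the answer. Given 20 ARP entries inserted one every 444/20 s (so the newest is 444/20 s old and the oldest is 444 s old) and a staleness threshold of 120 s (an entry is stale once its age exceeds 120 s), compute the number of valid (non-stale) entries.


Ages are k * 444/20 s for k = 1..20 (spacing = 22.2000 s).
Entry k is valid iff k * 444/20 <= 120 iff k <= 20 * 120 / 444 = 5.4054
n_valid = floor(5.4054) = 5
(n_stale = 20 - 5 = 15)

5


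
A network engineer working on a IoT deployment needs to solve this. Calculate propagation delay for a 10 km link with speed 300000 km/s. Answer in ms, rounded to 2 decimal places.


Given: distance = 10 km, speed = 300000 km/s
Delay = distance / speed = 10 / 300000 seconds
Delay in ms = 10 * 1000 / 300000
Delay = 0.0333 ms
Rounded to 2 dp = 0.03 ms

0.03


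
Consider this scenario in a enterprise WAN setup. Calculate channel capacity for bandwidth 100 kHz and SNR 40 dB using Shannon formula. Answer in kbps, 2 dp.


Given: B = 100 kHz, SNR = 40 dB
SNR linear = 10^(40/10) = 10000
1 + SNR = 10001
log2(10001) = 13.2878566418
C = 100 * 1000 * 13.2878566418 = 1328785.6642 bps
C = 1328.785664 kbps -> 1328.79 kbps (2 dp)

1328.79


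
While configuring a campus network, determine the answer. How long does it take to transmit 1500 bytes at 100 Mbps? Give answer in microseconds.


Given: packet = 1500 bytes, bandwidth = 100 Mbps
Packet in bits = 1500 * 8 = 12000 bits
Bandwidth = 100 * 10^6 = 100000000 bps
Time = 12000 / 100000000 seconds
Time in us = 12000 * 10^6 / 100000000 = 120

120


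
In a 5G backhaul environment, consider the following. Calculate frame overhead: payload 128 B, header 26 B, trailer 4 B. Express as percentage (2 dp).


Given: payload = 128 B, header = 26 B, trailer = 4 B
Overhead bytes = header + trailer = 26 + 4 = 30
Total frame = payload + overhead = 128 + 30 = 158
Overhead % = 30 / 158 * 100 = 18.9873% -> 18.99% (2 dp)

18.99


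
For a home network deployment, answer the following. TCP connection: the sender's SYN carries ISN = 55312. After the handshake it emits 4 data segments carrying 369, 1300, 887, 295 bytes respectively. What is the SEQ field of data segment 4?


The SYN occupies sequence number ISN = 55312, so the first data byte is ISN + 1 = 55313.
SEQ of data segment i = (ISN + 1) + sum of payload sizes of segments 1..i-1.
Segment 1: SEQ = 55313, payload = 369 bytes
Segment 2: SEQ = 55682, payload = 1300 bytes
Segment 3: SEQ = 56982, payload = 887 bytes
Segment 4: SEQ = 57869, payload = 295 bytes
SEQ of segment 4 = 55313 + 369 + 1300 + 887 = 57869

57869


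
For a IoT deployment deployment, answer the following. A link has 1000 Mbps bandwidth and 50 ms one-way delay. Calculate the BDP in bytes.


Given: bandwidth = 1000 Mbps, delay = 50 ms
BDP in bits = 1000 * 10^6 * 50 / 1000
BDP in bits = 50000000
BDP in bytes = 50000000 / 8 = 6250000

6250000


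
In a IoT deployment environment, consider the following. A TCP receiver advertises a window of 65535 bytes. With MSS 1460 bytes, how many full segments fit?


Given: RWND = 65535 bytes, MSS = 1460 bytes
Full segments = floor(RWND / MSS)
Full segments = floor(65535 / 1460)
Full segments = floor(44.887) = 44

44


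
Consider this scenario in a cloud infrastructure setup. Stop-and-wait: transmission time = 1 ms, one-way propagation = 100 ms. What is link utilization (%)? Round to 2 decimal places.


Given: Ttrans = 1 ms, Tprop = 100 ms
RTT = 2 * Tprop = 2 * 100 = 200 ms
U = Ttrans / (Ttrans + RTT)
U = 1 / (1 + 200)
U = 1 / 201 = 0.004975
U% = 0.50%

0.50


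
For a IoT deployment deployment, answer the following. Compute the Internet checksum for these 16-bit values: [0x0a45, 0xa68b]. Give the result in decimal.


Given words: [0x0a45, 0xa68b]
Step 1: Sum all words
Raw sum = 2629 + 42635 = 45264
One's complement = ~45264 & 0xFFFF = 20271

20271


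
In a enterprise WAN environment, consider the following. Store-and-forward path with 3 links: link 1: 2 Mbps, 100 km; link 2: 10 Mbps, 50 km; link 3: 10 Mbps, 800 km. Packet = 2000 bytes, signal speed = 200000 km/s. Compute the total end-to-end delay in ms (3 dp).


Packet = 2000 bytes = 16000 bits. Store-and-forward: sum (t_trans + t_prop) per link.
Link 1: t_trans = 16000/(2*10^6) s = 8.0000 ms; t_prop = 100/200000 s = 0.5000 ms; subtotal = 8.5000 ms
Link 2: t_trans = 16000/(10*10^6) s = 1.6000 ms; t_prop = 50/200000 s = 0.2500 ms; subtotal = 1.8500 ms
Link 3: t_trans = 16000/(10*10^6) s = 1.6000 ms; t_prop = 800/200000 s = 4.0000 ms; subtotal = 5.6000 ms
End-to-end = 8.5000 + 1.8500 + 5.6000 = 15.9500 ms -> 15.950 ms (3 dp)

15.950


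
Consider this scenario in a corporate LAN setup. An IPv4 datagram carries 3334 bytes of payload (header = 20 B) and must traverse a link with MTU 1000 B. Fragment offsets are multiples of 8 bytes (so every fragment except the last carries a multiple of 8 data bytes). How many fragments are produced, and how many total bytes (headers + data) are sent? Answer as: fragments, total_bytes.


Max data per non-final fragment = floor((MTU - header)/8)*8 = floor((1000 - 20)/8)*8 = floor(980/8)*8 = 976 B
Final fragment needs no 8-byte alignment: it can carry up to MTU - header = 980 B
Non-final fragments needed = ceil((payload - 980) / 976) = ceil(2354/976) = ceil(2.4119) = 3
Number of fragments = 3 + 1 = 4
Fragment sizes (data): 3 * 976 B + 406 B (last, 406 <= 980 OK)
Total bytes sent = payload + n_frags * header = 3334 + 4*20 = 3334 + 80 = 3414 B

4, 3414


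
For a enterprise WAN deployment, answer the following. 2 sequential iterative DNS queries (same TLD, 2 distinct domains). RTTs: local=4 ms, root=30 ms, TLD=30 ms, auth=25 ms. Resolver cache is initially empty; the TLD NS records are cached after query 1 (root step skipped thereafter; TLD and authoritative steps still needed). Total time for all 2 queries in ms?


Lookup 1 (cold cache): local + root + TLD + auth = 4 + 30 + 30 + 25 = 89 ms
Lookups 2..2 (TLD NS cached -> skip root; new domain -> still ask TLD and auth): local + TLD + auth = 4 + 30 + 25 = 59 ms each
Remaining 1 lookups: 1 * 59 = 59 ms
Total = 89 + 59 = 148 ms

148


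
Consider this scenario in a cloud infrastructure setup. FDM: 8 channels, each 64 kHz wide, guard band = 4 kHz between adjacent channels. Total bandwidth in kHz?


Given: 8 channels, 64 kHz each, guard = 4 kHz
Channel bandwidth = 8 * 64 = 512 kHz
Guard bands = 7 gaps * 4 kHz = 28 kHz
Total = 512 + 28 = 540 kHz

540


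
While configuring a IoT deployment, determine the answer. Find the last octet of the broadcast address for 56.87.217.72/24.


Given: IP = 56.87.217.72, prefix = /24
Host bits = 32 - 24 = 8
Network last octet = 72 AND mask = 0
Host part size = 2^8 - 1 = 255
Broadcast last octet = 0 OR 255 = 255

255


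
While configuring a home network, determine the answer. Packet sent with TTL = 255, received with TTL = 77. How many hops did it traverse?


Given: initial TTL = 255, received TTL = 77
Hops = initial TTL - received TTL
Hops = 255 - 77 = 178

178


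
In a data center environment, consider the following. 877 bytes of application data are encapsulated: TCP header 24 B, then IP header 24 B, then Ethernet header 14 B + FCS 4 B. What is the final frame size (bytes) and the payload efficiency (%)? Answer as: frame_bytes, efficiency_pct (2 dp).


TCP segment = 877 + 24 = 901 B
IP packet = 901 + 24 = 925 B
Ethernet frame = 925 + 14 + 4 = 943 B
Efficiency = app / frame = 877 / 943 = 0.930011 = 93.0011% -> 93.00% (2 dp)

943, 93.00


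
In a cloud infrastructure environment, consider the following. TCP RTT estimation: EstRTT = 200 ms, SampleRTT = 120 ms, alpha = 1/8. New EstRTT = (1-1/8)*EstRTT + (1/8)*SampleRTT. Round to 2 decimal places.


Given: EstRTT = 200 ms, SampleRTT = 120 ms, alpha = 1/8
New EstRTT = (1 - alpha) * EstRTT + alpha * SampleRTT
(7/8) * 200 = 175
(1/8) * 120 = 15
New EstRTT = 175 + 15 = 190 ms -> 190.00 ms (2 dp)

190.00


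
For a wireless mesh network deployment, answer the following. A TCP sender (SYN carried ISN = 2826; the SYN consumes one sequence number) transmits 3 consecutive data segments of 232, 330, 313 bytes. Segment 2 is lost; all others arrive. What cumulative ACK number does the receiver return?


SYN uses sequence number 2826; first data byte = ISN + 1 = 2827.
Segment 1: SEQ = 2827, len = 232 B, covers [2827, 3058]
Segment 2: SEQ = 3059, len = 330 B, covers [3059, 3388] [LOST]
Segment 3: SEQ = 3389, len = 313 B, covers [3389, 3701]
In-order data received: bytes [2827, 3058] (segments 1..1).
Segment 2 missing -> gap begins at byte 3059; later segments buffered out of order.
Cumulative ACK = next expected in-order byte = 2827 + 232 = 3059

3059


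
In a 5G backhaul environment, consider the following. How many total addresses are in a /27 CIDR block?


Given: CIDR prefix /27
Host bits = 32 - 27 = 5
Total addresses = 2^5 = 32

32


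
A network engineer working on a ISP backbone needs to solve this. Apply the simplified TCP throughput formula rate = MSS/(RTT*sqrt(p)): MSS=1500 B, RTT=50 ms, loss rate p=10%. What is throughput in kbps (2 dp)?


Given: MSS = 1500 bytes, RTT = 50 ms, loss = 10%
RTT in seconds = 50 / 1000 = 0.05
Loss rate = 10% = 0.1
sqrt(loss) = sqrt(0.1) = 0.316227766017
Throughput (bytes/s) = 1500 / (0.05 * 0.316227766017) = 94868.3298
Throughput (kbps) = 94868.3298 * 8 / 1000 = 758.946638 -> 758.95 kbps (2 dp)

758.95


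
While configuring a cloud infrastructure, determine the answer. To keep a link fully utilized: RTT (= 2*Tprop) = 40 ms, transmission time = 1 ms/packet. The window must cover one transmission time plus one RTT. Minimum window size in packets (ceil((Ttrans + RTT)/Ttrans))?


Given: Ttrans = 1 ms, RTT = 40 ms (= 2 * Tprop, Tprop = 20 ms)
Time until first ACK returns = Ttrans + RTT = 1 + 40 = 41 ms
Need W * Ttrans >= Ttrans + RTT  ->  W >= (Ttrans + RTT) / Ttrans
(Ttrans + RTT) / Ttrans = 41 / 1 = 41
W_min = ceil(41) = 41

41


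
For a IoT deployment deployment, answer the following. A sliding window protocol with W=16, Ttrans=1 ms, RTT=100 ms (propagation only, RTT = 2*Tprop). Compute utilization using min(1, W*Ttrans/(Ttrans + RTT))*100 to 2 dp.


Given: W = 16, Ttrans = 1 ms, RTT = 100 ms (= 2 * Tprop, Tprop = 50 ms)
Cycle time = Ttrans + RTT = 1 + 100 = 101 ms (first packet sent until its ACK returns)
W * Ttrans = 16 * 1 = 16 ms of sending per cycle
W * Ttrans / (Ttrans + RTT) = 16 / 101 = 0.158416
U = min(1, 0.158416) = 0.158416
U% = 15.84%

15.84


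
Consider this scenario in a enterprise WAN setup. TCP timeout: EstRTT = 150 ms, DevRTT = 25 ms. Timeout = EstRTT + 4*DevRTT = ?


Given: EstRTT = 150 ms, DevRTT = 25 ms
Timeout = EstRTT + 4 * DevRTT
4 * DevRTT = 4 * 25 = 100
Timeout = 150 + 100 = 250 ms

250


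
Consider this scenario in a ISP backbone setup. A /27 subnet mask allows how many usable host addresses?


Given: subnet mask /27
Host bits = 32 - 27 = 5
Total addresses = 2^5 = 32
Usable hosts = 32 - 2 (network + broadcast) = 30

30


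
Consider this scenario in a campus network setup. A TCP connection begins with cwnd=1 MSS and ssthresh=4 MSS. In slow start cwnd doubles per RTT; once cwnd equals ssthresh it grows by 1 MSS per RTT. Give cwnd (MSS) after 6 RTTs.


RTT 0: cwnd = 1 MSS (initial)
RTT 1: cwnd = 2 MSS (slow start, doubled)
RTT 2: cwnd = 4 MSS (slow start, doubled)
RTT 3: cwnd = 5 MSS (congestion avoidance, +1)
RTT 4: cwnd = 6 MSS (congestion avoidance, +1)
RTT 5: cwnd = 7 MSS (congestion avoidance, +1)
RTT 6: cwnd = 8 MSS (congestion avoidance, +1)

8
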